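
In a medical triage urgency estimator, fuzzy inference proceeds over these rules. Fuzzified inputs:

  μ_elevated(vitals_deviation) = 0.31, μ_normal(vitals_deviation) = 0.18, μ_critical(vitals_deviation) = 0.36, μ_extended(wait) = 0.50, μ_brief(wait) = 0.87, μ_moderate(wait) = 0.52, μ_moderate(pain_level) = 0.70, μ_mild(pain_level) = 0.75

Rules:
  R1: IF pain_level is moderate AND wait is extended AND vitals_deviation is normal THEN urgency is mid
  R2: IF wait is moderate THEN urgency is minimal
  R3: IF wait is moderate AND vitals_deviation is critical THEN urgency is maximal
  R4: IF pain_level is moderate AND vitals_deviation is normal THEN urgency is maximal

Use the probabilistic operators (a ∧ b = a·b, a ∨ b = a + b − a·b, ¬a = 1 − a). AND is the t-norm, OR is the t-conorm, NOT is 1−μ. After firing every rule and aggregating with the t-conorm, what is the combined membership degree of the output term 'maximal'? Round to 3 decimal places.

R1: moderate=0.70, extended=0.50, normal=0.18; AND[a·b] → w = 0.0630
R2: moderate=0.52 → w = 0.5200
R3: moderate=0.52, critical=0.36; AND[a·b] → w = 0.1872
R4: moderate=0.70, normal=0.18; AND[a·b] → w = 0.1260
Rules with consequent 'maximal': {R3, R4} → strengths 0.1872, 0.1260
Aggregate via t-conorm [a + b − a·b]: 0.2896

0.290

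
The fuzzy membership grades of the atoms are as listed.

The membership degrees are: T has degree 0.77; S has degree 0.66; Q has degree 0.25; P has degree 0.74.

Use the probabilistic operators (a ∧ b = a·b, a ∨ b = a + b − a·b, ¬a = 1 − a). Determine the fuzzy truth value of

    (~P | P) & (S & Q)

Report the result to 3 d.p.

0.133

~P = 1 − 0.7400 = 0.2600
~P | P = a + b − a·b on (0.2600, 0.7400) = 0.8076
S & Q = a·b on (0.6600, 0.2500) = 0.1650
(~P | P) & (S & Q) = a·b on (0.8076, 0.1650) = 0.1333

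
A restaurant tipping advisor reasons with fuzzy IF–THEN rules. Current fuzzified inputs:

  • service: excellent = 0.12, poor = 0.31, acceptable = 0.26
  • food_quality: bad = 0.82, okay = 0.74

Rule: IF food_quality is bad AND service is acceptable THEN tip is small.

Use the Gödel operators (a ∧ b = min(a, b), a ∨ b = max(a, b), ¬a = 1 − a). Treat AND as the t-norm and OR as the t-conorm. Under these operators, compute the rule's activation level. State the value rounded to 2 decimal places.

0.26

firing strength: bad=0.82, acceptable=0.26; AND[min(a, b)] → w = 0.26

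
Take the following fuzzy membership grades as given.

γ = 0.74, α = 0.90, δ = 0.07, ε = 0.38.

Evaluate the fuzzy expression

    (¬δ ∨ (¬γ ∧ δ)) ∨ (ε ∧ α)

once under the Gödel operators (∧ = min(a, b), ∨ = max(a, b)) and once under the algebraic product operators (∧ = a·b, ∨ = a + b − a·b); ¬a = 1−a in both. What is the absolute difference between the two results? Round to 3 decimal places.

Under Gödel:
  ¬δ = 1 − 0.07 = 0.93
  ¬γ = 1 − 0.74 = 0.26
  ¬γ ∧ δ = min(a, b) on (0.26, 0.07) = 0.07
  ¬δ ∨ (¬γ ∧ δ) = max(a, b) on (0.93, 0.07) = 0.93
  ε ∧ α = min(a, b) on (0.38, 0.90) = 0.38
  (¬δ ∨ (¬γ ∧ δ)) ∨ (ε ∧ α) = max(a, b) on (0.93, 0.38) = 0.93
  → value = 0.9300
Under algebraic product:
  ¬δ = 1 − 0.0700 = 0.9300
  ¬γ = 1 − 0.7400 = 0.2600
  ¬γ ∧ δ = a·b on (0.2600, 0.0700) = 0.0182
  ¬δ ∨ (¬γ ∧ δ) = a + b − a·b on (0.9300, 0.0182) = 0.9313
  ε ∧ α = a·b on (0.3800, 0.9000) = 0.3420
  (¬δ ∨ (¬γ ∧ δ)) ∨ (ε ∧ α) = a + b − a·b on (0.9313, 0.3420) = 0.9548
  → value = 0.9548
|0.9300 − 0.9548| = 0.025

0.025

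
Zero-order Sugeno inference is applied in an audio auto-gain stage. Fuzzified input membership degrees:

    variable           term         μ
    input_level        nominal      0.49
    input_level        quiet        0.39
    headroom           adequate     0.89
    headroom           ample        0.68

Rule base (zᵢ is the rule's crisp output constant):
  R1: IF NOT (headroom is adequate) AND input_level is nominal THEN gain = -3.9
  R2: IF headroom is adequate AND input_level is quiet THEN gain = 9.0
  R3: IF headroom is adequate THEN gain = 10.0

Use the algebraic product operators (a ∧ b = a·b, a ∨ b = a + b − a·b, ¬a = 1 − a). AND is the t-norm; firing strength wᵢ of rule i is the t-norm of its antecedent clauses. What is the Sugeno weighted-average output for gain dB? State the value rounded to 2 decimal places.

9.15

R1 (z=-3.9): ¬adequate=1−0.89=0.11, nominal=0.49; AND[a·b] → w = 0.0539
R2 (z=9.0): adequate=0.89, quiet=0.39; AND[a·b] → w = 0.3471
R3 (z=10.0): adequate=0.89 → w = 0.8900
Weighted average = (0.0539·-3.9 + 0.3471·9.0 + 0.8900·10.0) / (0.0539 + 0.3471 + 0.8900)
  = 11.8137 / 1.2910 = 9.15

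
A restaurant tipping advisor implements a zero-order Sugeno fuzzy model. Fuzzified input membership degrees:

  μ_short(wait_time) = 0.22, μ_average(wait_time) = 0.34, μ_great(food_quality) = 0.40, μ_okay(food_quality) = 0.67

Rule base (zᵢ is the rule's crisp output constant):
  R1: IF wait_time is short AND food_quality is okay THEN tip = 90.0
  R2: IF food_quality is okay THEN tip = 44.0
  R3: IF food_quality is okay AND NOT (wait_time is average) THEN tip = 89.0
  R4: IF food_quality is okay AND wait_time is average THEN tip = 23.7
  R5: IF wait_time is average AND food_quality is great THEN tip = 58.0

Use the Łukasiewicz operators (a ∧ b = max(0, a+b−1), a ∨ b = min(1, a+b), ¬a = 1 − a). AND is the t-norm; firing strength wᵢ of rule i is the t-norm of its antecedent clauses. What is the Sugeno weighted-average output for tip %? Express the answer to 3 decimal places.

R1 (z=90.0): short=0.22, okay=0.67; AND[max(0, a+b−1)] → w = 0.00
R2 (z=44.0): okay=0.67 → w = 0.67
R3 (z=89.0): okay=0.67, ¬average=1−0.34=0.66; AND[max(0, a+b−1)] → w = 0.33
R4 (z=23.7): okay=0.67, average=0.34; AND[max(0, a+b−1)] → w = 0.01
R5 (z=58.0): average=0.34, great=0.40; AND[max(0, a+b−1)] → w = 0.00
Weighted average = (0.00·90.0 + 0.67·44.0 + 0.33·89.0 + 0.01·23.7 + 0.00·58.0) / (0.00 + 0.67 + 0.33 + 0.01 + 0.00)
  = 59.0870 / 1.0100 = 58.502

58.502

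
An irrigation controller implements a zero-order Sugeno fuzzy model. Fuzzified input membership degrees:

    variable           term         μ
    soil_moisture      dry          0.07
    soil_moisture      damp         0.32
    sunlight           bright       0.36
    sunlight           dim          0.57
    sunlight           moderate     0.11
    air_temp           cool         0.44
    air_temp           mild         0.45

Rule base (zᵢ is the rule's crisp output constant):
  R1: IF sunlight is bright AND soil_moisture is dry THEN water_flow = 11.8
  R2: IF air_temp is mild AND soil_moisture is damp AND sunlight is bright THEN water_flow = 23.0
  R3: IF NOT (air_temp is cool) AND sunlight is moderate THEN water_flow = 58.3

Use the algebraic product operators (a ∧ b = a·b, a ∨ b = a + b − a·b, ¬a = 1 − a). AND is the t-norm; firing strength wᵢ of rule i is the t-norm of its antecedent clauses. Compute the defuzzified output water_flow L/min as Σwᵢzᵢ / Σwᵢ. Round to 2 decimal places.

R1 (z=11.8): bright=0.36, dry=0.07; AND[a·b] → w = 0.0252
R2 (z=23.0): mild=0.45, damp=0.32, bright=0.36; AND[a·b] → w = 0.0518
R3 (z=58.3): ¬cool=1−0.44=0.56, moderate=0.11; AND[a·b] → w = 0.0616
Weighted average = (0.0252·11.8 + 0.0518·23.0 + 0.0616·58.3) / (0.0252 + 0.0518 + 0.0616)
  = 5.0810 / 0.1386 = 36.65

36.65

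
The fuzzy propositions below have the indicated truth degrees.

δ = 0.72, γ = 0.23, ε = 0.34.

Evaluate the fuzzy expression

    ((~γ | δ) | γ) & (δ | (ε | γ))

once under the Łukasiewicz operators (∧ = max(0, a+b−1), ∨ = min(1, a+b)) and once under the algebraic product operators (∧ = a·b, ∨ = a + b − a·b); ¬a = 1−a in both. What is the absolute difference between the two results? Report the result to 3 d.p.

0.185

Under Łukasiewicz:
  ~γ = 1 − 0.23 = 0.77
  ~γ | δ = min(1, a+b) on (0.77, 0.72) = 1.00
  (~γ | δ) | γ = min(1, a+b) on (1.00, 0.23) = 1.00
  ε | γ = min(1, a+b) on (0.34, 0.23) = 0.57
  δ | (ε | γ) = min(1, a+b) on (0.72, 0.57) = 1.00
  ((~γ | δ) | γ) & (δ | (ε | γ)) = max(0, a+b−1) on (1.00, 1.00) = 1.00
  → value = 1.0000
Under algebraic product:
  ~γ = 1 − 0.2300 = 0.7700
  ~γ | δ = a + b − a·b on (0.7700, 0.7200) = 0.9356
  (~γ | δ) | γ = a + b − a·b on (0.9356, 0.2300) = 0.9504
  ε | γ = a + b − a·b on (0.3400, 0.2300) = 0.4918
  δ | (ε | γ) = a + b − a·b on (0.7200, 0.4918) = 0.8577
  ((~γ | δ) | γ) & (δ | (ε | γ)) = a·b on (0.9504, 0.8577) = 0.8152
  → value = 0.8152
|1.0000 − 0.8152| = 0.185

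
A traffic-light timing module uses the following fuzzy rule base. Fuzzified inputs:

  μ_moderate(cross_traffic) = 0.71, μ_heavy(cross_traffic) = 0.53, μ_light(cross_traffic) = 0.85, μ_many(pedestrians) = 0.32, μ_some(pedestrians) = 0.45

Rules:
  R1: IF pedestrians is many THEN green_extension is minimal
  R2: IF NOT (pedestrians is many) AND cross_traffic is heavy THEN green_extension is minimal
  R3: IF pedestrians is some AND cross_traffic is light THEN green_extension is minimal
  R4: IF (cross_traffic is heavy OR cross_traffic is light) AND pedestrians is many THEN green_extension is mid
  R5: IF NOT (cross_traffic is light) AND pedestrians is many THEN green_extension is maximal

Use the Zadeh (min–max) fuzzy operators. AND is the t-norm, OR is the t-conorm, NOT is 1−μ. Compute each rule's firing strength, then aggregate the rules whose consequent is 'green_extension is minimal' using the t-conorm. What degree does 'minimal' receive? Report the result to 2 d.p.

0.53

R1: many=0.32 → w = 0.32
R2: ¬many=1−0.32=0.68, heavy=0.53; AND[min(a, b)] → w = 0.53
R3: some=0.45, light=0.85; AND[min(a, b)] → w = 0.45
R4: (heavy=0.53 OR light=0.85) = 0.85; AND[min(a, b)] with many=0.32 → w = 0.32
R5: ¬light=1−0.85=0.15, many=0.32; AND[min(a, b)] → w = 0.15
Rules with consequent 'minimal': {R1, R2, R3} → strengths 0.32, 0.53, 0.45
Aggregate via t-conorm [max(a, b)]: 0.53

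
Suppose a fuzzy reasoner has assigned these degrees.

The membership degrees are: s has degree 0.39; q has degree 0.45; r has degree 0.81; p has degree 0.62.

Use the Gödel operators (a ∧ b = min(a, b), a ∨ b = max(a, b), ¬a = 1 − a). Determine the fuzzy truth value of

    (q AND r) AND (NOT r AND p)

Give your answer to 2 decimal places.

q AND r = min(a, b) on (0.45, 0.81) = 0.45
NOT r = 1 − 0.81 = 0.19
NOT r AND p = min(a, b) on (0.19, 0.62) = 0.19
(q AND r) AND (NOT r AND p) = min(a, b) on (0.45, 0.19) = 0.19

0.19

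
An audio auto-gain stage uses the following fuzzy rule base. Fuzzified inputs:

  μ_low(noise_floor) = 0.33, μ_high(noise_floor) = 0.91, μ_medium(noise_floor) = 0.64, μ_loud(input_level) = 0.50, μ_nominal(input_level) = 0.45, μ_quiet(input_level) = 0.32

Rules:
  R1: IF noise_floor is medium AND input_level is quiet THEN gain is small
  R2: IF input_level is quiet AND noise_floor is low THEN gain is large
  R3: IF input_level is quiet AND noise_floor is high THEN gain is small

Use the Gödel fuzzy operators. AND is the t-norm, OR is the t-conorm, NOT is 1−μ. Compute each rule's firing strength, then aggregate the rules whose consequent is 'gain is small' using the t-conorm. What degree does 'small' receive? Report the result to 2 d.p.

0.32

R1: medium=0.64, quiet=0.32; AND[min(a, b)] → w = 0.32
R2: quiet=0.32, low=0.33; AND[min(a, b)] → w = 0.32
R3: quiet=0.32, high=0.91; AND[min(a, b)] → w = 0.32
Rules with consequent 'small': {R1, R3} → strengths 0.32, 0.32
Aggregate via t-conorm [max(a, b)]: 0.32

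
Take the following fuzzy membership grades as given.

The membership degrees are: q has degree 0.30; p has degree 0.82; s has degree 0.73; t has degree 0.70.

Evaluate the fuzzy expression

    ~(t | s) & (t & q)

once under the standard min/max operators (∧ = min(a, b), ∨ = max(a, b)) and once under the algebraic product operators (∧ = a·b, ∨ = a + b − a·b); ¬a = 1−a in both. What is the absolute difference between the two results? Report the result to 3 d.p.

Under standard min/max:
  t | s = max(a, b) on (0.70, 0.73) = 0.73
  ~(t | s) = 1 − 0.73 = 0.27
  t & q = min(a, b) on (0.70, 0.30) = 0.30
  ~(t | s) & (t & q) = min(a, b) on (0.27, 0.30) = 0.27
  → value = 0.2700
Under algebraic product:
  t | s = a + b − a·b on (0.7000, 0.7300) = 0.9190
  ~(t | s) = 1 − 0.9190 = 0.0810
  t & q = a·b on (0.7000, 0.3000) = 0.2100
  ~(t | s) & (t & q) = a·b on (0.0810, 0.2100) = 0.0170
  → value = 0.0170
|0.2700 − 0.0170| = 0.253

0.253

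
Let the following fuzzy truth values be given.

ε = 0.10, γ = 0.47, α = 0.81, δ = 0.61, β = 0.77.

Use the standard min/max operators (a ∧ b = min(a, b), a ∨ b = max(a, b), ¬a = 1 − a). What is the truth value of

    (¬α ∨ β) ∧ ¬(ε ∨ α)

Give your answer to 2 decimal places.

0.19

¬α = 1 − 0.81 = 0.19
¬α ∨ β = max(a, b) on (0.19, 0.77) = 0.77
ε ∨ α = max(a, b) on (0.10, 0.81) = 0.81
¬(ε ∨ α) = 1 − 0.81 = 0.19
(¬α ∨ β) ∧ ¬(ε ∨ α) = min(a, b) on (0.77, 0.19) = 0.19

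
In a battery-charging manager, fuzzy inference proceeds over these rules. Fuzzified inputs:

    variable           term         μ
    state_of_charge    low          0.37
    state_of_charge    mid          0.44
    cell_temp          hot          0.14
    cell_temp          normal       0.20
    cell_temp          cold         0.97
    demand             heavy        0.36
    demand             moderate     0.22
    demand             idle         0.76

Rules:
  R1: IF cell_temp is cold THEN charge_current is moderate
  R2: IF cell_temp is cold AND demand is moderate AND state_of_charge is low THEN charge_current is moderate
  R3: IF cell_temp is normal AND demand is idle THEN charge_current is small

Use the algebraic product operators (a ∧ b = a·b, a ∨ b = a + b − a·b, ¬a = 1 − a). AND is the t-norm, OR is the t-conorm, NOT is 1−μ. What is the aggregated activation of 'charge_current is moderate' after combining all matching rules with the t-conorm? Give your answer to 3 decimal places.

0.972

R1: cold=0.97 → w = 0.9700
R2: cold=0.97, moderate=0.22, low=0.37; AND[a·b] → w = 0.0790
R3: normal=0.20, idle=0.76; AND[a·b] → w = 0.1520
Rules with consequent 'moderate': {R1, R2} → strengths 0.9700, 0.0790
Aggregate via t-conorm [a + b − a·b]: 0.9724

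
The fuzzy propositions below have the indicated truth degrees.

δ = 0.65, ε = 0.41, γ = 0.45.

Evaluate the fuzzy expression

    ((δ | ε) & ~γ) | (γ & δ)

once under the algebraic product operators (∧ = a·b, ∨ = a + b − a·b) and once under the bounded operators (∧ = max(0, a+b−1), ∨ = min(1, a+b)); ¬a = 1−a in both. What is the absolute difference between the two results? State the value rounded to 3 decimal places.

0.049

Under algebraic product:
  δ | ε = a + b − a·b on (0.6500, 0.4100) = 0.7935
  ~γ = 1 − 0.4500 = 0.5500
  (δ | ε) & ~γ = a·b on (0.7935, 0.5500) = 0.4364
  γ & δ = a·b on (0.4500, 0.6500) = 0.2925
  ((δ | ε) & ~γ) | (γ & δ) = a + b − a·b on (0.4364, 0.2925) = 0.6013
  → value = 0.6013
Under bounded:
  δ | ε = min(1, a+b) on (0.65, 0.41) = 1.00
  ~γ = 1 − 0.45 = 0.55
  (δ | ε) & ~γ = max(0, a+b−1) on (1.00, 0.55) = 0.55
  γ & δ = max(0, a+b−1) on (0.45, 0.65) = 0.10
  ((δ | ε) & ~γ) | (γ & δ) = min(1, a+b) on (0.55, 0.10) = 0.65
  → value = 0.6500
|0.6013 − 0.6500| = 0.049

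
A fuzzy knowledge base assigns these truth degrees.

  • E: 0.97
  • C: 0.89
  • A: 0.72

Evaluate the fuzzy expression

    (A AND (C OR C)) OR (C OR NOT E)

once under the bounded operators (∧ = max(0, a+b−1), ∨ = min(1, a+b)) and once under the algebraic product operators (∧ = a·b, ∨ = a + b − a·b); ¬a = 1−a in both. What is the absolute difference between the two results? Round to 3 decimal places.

Under bounded:
  C OR C = min(1, a+b) on (0.89, 0.89) = 1.00
  A AND (C OR C) = max(0, a+b−1) on (0.72, 1.00) = 0.72
  NOT E = 1 − 0.97 = 0.03
  C OR NOT E = min(1, a+b) on (0.89, 0.03) = 0.92
  (A AND (C OR C)) OR (C OR NOT E) = min(1, a+b) on (0.72, 0.92) = 1.00
  → value = 1.0000
Under algebraic product:
  C OR C = a + b − a·b on (0.8900, 0.8900) = 0.9879
  A AND (C OR C) = a·b on (0.7200, 0.9879) = 0.7113
  NOT E = 1 − 0.9700 = 0.0300
  C OR NOT E = a + b − a·b on (0.8900, 0.0300) = 0.8933
  (A AND (C OR C)) OR (C OR NOT E) = a + b − a·b on (0.7113, 0.8933) = 0.9692
  → value = 0.9692
|1.0000 − 0.9692| = 0.031

0.031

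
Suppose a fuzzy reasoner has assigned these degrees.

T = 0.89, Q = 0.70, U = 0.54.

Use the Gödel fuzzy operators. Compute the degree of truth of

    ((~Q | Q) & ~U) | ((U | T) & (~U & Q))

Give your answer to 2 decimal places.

0.46

~Q = 1 − 0.70 = 0.30
~Q | Q = max(a, b) on (0.30, 0.70) = 0.70
~U = 1 − 0.54 = 0.46
(~Q | Q) & ~U = min(a, b) on (0.70, 0.46) = 0.46
U | T = max(a, b) on (0.54, 0.89) = 0.89
~U = 1 − 0.54 = 0.46
~U & Q = min(a, b) on (0.46, 0.70) = 0.46
(U | T) & (~U & Q) = min(a, b) on (0.89, 0.46) = 0.46
((~Q | Q) & ~U) | ((U | T) & (~U & Q)) = max(a, b) on (0.46, 0.46) = 0.46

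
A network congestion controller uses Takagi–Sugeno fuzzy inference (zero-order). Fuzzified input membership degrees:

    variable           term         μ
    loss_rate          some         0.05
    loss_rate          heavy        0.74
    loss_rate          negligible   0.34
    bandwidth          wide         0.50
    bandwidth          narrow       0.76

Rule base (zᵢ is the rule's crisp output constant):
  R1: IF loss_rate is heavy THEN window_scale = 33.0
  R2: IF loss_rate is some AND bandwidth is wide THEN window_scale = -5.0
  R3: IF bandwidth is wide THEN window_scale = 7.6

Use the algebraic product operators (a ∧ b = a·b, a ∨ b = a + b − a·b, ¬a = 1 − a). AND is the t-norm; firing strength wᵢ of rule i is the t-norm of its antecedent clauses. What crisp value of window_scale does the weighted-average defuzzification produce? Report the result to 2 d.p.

22.21

R1 (z=33.0): heavy=0.74 → w = 0.7400
R2 (z=-5.0): some=0.05, wide=0.50; AND[a·b] → w = 0.0250
R3 (z=7.6): wide=0.50 → w = 0.5000
Weighted average = (0.7400·33.0 + 0.0250·-5.0 + 0.5000·7.6) / (0.7400 + 0.0250 + 0.5000)
  = 28.0950 / 1.2650 = 22.21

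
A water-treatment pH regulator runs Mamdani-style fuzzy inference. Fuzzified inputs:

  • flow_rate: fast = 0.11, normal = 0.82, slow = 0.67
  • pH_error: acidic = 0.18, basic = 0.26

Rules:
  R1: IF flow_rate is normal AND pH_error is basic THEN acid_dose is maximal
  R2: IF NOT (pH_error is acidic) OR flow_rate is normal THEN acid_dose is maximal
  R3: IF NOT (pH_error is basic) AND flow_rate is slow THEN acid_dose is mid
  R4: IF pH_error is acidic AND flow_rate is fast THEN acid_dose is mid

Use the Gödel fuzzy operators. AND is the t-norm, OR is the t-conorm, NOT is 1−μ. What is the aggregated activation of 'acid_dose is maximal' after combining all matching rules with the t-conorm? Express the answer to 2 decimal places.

0.82

R1: normal=0.82, basic=0.26; AND[min(a, b)] → w = 0.26
R2: ¬acidic=1−0.18=0.82, normal=0.82; OR[max(a, b)] → w = 0.82
R3: ¬basic=1−0.26=0.74, slow=0.67; AND[min(a, b)] → w = 0.67
R4: acidic=0.18, fast=0.11; AND[min(a, b)] → w = 0.11
Rules with consequent 'maximal': {R1, R2} → strengths 0.26, 0.82
Aggregate via t-conorm [max(a, b)]: 0.82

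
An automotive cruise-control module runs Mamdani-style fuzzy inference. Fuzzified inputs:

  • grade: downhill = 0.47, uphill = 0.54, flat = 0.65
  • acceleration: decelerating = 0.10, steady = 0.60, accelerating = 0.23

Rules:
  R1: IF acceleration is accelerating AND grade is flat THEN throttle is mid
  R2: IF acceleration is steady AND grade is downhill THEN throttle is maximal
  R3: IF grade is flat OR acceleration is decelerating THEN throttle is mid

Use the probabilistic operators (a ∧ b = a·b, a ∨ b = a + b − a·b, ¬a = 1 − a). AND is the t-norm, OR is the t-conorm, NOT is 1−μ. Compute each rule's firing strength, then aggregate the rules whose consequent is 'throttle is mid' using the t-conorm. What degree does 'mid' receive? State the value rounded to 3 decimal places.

R1: accelerating=0.23, flat=0.65; AND[a·b] → w = 0.1495
R2: steady=0.60, downhill=0.47; AND[a·b] → w = 0.2820
R3: flat=0.65, decelerating=0.10; OR[a + b − a·b] → w = 0.6850
Rules with consequent 'mid': {R1, R3} → strengths 0.1495, 0.6850
Aggregate via t-conorm [a + b − a·b]: 0.7321

0.732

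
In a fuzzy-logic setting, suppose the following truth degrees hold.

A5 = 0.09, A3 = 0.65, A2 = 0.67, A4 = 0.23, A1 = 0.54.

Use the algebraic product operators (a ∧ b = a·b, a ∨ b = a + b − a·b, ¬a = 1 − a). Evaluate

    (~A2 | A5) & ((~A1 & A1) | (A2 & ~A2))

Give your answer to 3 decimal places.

0.162

~A2 = 1 − 0.6700 = 0.3300
~A2 | A5 = a + b − a·b on (0.3300, 0.0900) = 0.3903
~A1 = 1 − 0.5400 = 0.4600
~A1 & A1 = a·b on (0.4600, 0.5400) = 0.2484
~A2 = 1 − 0.6700 = 0.3300
A2 & ~A2 = a·b on (0.6700, 0.3300) = 0.2211
(~A1 & A1) | (A2 & ~A2) = a + b − a·b on (0.2484, 0.2211) = 0.4146
(~A2 | A5) & ((~A1 & A1) | (A2 & ~A2)) = a·b on (0.3903, 0.4146) = 0.1618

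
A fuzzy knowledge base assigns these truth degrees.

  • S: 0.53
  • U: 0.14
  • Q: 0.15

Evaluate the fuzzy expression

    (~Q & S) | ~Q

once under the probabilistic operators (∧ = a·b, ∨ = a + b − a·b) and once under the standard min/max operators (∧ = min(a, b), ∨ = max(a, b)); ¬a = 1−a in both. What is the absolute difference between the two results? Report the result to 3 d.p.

0.068

Under probabilistic:
  ~Q = 1 − 0.1500 = 0.8500
  ~Q & S = a·b on (0.8500, 0.5300) = 0.4505
  ~Q = 1 − 0.1500 = 0.8500
  (~Q & S) | ~Q = a + b − a·b on (0.4505, 0.8500) = 0.9176
  → value = 0.9176
Under standard min/max:
  ~Q = 1 − 0.15 = 0.85
  ~Q & S = min(a, b) on (0.85, 0.53) = 0.53
  ~Q = 1 − 0.15 = 0.85
  (~Q & S) | ~Q = max(a, b) on (0.53, 0.85) = 0.85
  → value = 0.8500
|0.9176 − 0.8500| = 0.068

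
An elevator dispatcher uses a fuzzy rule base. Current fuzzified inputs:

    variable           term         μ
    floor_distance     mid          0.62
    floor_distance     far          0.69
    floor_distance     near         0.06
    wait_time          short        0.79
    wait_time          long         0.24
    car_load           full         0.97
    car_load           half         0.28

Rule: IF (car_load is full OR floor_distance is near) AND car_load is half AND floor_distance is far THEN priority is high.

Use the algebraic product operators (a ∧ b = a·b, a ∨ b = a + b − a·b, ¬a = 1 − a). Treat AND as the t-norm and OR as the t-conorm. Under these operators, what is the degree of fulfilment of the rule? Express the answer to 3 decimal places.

firing strength: (full=0.97 OR near=0.06) = 0.9718; AND[a·b] with half=0.28, far=0.69 → w = 0.1878

0.188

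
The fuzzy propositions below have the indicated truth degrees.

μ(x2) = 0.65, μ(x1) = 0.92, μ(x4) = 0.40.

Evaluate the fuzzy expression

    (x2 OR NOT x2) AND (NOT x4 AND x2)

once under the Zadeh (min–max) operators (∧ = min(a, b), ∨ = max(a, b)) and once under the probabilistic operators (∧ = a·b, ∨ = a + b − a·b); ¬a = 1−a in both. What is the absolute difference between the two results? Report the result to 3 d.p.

0.299

Under Zadeh (min–max):
  NOT x2 = 1 − 0.65 = 0.35
  x2 OR NOT x2 = max(a, b) on (0.65, 0.35) = 0.65
  NOT x4 = 1 − 0.40 = 0.60
  NOT x4 AND x2 = min(a, b) on (0.60, 0.65) = 0.60
  (x2 OR NOT x2) AND (NOT x4 AND x2) = min(a, b) on (0.65, 0.60) = 0.60
  → value = 0.6000
Under probabilistic:
  NOT x2 = 1 − 0.6500 = 0.3500
  x2 OR NOT x2 = a + b − a·b on (0.6500, 0.3500) = 0.7725
  NOT x4 = 1 − 0.4000 = 0.6000
  NOT x4 AND x2 = a·b on (0.6000, 0.6500) = 0.3900
  (x2 OR NOT x2) AND (NOT x4 AND x2) = a·b on (0.7725, 0.3900) = 0.3013
  → value = 0.3013
|0.6000 − 0.3013| = 0.299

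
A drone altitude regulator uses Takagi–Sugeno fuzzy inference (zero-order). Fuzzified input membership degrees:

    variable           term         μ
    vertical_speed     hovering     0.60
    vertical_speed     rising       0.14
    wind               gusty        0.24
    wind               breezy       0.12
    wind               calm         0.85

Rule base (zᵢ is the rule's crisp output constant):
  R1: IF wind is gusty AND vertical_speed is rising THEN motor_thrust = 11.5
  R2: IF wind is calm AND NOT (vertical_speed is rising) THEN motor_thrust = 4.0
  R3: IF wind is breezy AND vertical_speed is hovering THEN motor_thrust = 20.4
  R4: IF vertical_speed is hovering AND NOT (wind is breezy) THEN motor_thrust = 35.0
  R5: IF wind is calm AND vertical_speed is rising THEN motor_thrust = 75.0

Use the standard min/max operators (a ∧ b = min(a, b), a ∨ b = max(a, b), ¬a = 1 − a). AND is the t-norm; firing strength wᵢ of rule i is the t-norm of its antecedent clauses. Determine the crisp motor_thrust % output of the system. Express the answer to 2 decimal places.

R1 (z=11.5): gusty=0.24, rising=0.14; AND[min(a, b)] → w = 0.14
R2 (z=4.0): calm=0.85, ¬rising=1−0.14=0.86; AND[min(a, b)] → w = 0.85
R3 (z=20.4): breezy=0.12, hovering=0.60; AND[min(a, b)] → w = 0.12
R4 (z=35.0): hovering=0.60, ¬breezy=1−0.12=0.88; AND[min(a, b)] → w = 0.60
R5 (z=75.0): calm=0.85, rising=0.14; AND[min(a, b)] → w = 0.14
Weighted average = (0.14·11.5 + 0.85·4.0 + 0.12·20.4 + 0.60·35.0 + 0.14·75.0) / (0.14 + 0.85 + 0.12 + 0.60 + 0.14)
  = 38.9580 / 1.8500 = 21.06

21.06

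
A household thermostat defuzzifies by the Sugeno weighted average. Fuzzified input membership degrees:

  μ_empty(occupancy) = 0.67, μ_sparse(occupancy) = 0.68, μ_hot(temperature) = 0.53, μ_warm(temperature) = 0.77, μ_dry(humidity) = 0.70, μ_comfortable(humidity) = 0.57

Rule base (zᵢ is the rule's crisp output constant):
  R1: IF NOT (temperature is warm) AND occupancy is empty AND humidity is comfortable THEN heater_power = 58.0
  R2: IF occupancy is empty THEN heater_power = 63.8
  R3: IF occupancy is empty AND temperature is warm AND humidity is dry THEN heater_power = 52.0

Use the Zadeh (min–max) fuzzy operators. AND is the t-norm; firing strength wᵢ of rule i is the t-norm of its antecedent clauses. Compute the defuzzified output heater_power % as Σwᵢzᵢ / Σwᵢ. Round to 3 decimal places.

R1 (z=58.0): ¬warm=1−0.77=0.23, empty=0.67, comfortable=0.57; AND[min(a, b)] → w = 0.23
R2 (z=63.8): empty=0.67 → w = 0.67
R3 (z=52.0): empty=0.67, warm=0.77, dry=0.70; AND[min(a, b)] → w = 0.67
Weighted average = (0.23·58.0 + 0.67·63.8 + 0.67·52.0) / (0.23 + 0.67 + 0.67)
  = 90.9260 / 1.5700 = 57.915

57.915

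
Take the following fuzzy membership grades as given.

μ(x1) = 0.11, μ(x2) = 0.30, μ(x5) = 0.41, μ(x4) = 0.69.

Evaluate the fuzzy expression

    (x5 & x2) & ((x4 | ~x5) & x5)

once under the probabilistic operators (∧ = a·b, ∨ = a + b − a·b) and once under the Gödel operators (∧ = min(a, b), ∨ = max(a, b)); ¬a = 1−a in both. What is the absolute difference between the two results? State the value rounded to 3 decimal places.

0.256

Under probabilistic:
  x5 & x2 = a·b on (0.4100, 0.3000) = 0.1230
  ~x5 = 1 − 0.4100 = 0.5900
  x4 | ~x5 = a + b − a·b on (0.6900, 0.5900) = 0.8729
  (x4 | ~x5) & x5 = a·b on (0.8729, 0.4100) = 0.3579
  (x5 & x2) & ((x4 | ~x5) & x5) = a·b on (0.1230, 0.3579) = 0.0440
  → value = 0.0440
Under Gödel:
  x5 & x2 = min(a, b) on (0.41, 0.30) = 0.30
  ~x5 = 1 − 0.41 = 0.59
  x4 | ~x5 = max(a, b) on (0.69, 0.59) = 0.69
  (x4 | ~x5) & x5 = min(a, b) on (0.69, 0.41) = 0.41
  (x5 & x2) & ((x4 | ~x5) & x5) = min(a, b) on (0.30, 0.41) = 0.30
  → value = 0.3000
|0.0440 − 0.3000| = 0.256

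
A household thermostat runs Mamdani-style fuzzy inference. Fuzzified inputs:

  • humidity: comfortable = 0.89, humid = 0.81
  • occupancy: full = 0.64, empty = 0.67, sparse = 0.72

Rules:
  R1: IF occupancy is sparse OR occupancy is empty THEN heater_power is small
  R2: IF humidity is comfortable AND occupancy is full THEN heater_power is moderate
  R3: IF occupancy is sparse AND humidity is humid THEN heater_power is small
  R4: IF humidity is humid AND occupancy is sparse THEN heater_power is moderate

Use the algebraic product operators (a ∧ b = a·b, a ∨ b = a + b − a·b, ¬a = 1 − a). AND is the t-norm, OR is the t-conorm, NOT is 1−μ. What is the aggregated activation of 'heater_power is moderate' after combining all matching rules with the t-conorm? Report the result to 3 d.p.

R1: sparse=0.72, empty=0.67; OR[a + b − a·b] → w = 0.9076
R2: comfortable=0.89, full=0.64; AND[a·b] → w = 0.5696
R3: sparse=0.72, humid=0.81; AND[a·b] → w = 0.5832
R4: humid=0.81, sparse=0.72; AND[a·b] → w = 0.5832
Rules with consequent 'moderate': {R2, R4} → strengths 0.5696, 0.5832
Aggregate via t-conorm [a + b − a·b]: 0.8206

0.821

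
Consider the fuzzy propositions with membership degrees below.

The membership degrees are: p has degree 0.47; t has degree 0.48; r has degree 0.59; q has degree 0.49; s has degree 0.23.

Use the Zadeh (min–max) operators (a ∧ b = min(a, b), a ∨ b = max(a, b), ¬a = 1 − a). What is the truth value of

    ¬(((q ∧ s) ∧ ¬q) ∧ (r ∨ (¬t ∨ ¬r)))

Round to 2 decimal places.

0.77

q ∧ s = min(a, b) on (0.49, 0.23) = 0.23
¬q = 1 − 0.49 = 0.51
(q ∧ s) ∧ ¬q = min(a, b) on (0.23, 0.51) = 0.23
¬t = 1 − 0.48 = 0.52
¬r = 1 − 0.59 = 0.41
¬t ∨ ¬r = max(a, b) on (0.52, 0.41) = 0.52
r ∨ (¬t ∨ ¬r) = max(a, b) on (0.59, 0.52) = 0.59
((q ∧ s) ∧ ¬q) ∧ (r ∨ (¬t ∨ ¬r)) = min(a, b) on (0.23, 0.59) = 0.23
¬(((q ∧ s) ∧ ¬q) ∧ (r ∨ (¬t ∨ ¬r))) = 1 − 0.23 = 0.77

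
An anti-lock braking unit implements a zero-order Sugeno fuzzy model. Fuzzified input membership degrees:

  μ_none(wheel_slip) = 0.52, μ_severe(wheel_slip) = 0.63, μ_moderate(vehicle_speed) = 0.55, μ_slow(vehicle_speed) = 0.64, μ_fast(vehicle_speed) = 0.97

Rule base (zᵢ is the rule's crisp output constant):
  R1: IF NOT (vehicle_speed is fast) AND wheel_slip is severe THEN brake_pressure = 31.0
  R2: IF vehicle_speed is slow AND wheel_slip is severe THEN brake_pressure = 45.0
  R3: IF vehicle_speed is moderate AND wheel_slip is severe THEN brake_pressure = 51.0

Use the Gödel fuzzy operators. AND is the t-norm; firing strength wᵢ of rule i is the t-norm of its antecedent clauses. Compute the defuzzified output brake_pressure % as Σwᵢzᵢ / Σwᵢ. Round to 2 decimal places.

R1 (z=31.0): ¬fast=1−0.97=0.03, severe=0.63; AND[min(a, b)] → w = 0.03
R2 (z=45.0): slow=0.64, severe=0.63; AND[min(a, b)] → w = 0.63
R3 (z=51.0): moderate=0.55, severe=0.63; AND[min(a, b)] → w = 0.55
Weighted average = (0.03·31.0 + 0.63·45.0 + 0.55·51.0) / (0.03 + 0.63 + 0.55)
  = 57.3300 / 1.2100 = 47.38

47.38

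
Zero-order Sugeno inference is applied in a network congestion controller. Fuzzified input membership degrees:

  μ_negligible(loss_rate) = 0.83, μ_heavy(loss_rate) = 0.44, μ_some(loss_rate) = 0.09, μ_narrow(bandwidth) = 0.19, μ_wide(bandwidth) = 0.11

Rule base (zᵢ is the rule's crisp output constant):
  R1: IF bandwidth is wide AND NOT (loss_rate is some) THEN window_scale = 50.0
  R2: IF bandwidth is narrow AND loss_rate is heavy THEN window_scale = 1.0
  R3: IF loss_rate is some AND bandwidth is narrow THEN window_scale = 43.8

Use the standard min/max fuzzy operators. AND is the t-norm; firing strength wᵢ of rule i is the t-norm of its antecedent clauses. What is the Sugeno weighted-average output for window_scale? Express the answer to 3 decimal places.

R1 (z=50.0): wide=0.11, ¬some=1−0.09=0.91; AND[min(a, b)] → w = 0.11
R2 (z=1.0): narrow=0.19, heavy=0.44; AND[min(a, b)] → w = 0.19
R3 (z=43.8): some=0.09, narrow=0.19; AND[min(a, b)] → w = 0.09
Weighted average = (0.11·50.0 + 0.19·1.0 + 0.09·43.8) / (0.11 + 0.19 + 0.09)
  = 9.6320 / 0.3900 = 24.697

24.697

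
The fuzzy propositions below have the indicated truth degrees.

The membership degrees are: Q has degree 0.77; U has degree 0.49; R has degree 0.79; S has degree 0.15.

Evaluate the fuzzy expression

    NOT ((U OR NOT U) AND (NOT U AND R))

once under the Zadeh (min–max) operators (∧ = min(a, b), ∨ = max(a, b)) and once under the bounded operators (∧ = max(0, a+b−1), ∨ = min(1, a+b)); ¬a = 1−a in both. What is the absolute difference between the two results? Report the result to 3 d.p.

Under Zadeh (min–max):
  NOT U = 1 − 0.49 = 0.51
  U OR NOT U = max(a, b) on (0.49, 0.51) = 0.51
  NOT U = 1 − 0.49 = 0.51
  NOT U AND R = min(a, b) on (0.51, 0.79) = 0.51
  (U OR NOT U) AND (NOT U AND R) = min(a, b) on (0.51, 0.51) = 0.51
  NOT ((U OR NOT U) AND (NOT U AND R)) = 1 − 0.51 = 0.49
  → value = 0.4900
Under bounded:
  NOT U = 1 − 0.49 = 0.51
  U OR NOT U = min(1, a+b) on (0.49, 0.51) = 1.00
  NOT U = 1 − 0.49 = 0.51
  NOT U AND R = max(0, a+b−1) on (0.51, 0.79) = 0.30
  (U OR NOT U) AND (NOT U AND R) = max(0, a+b−1) on (1.00, 0.30) = 0.30
  NOT ((U OR NOT U) AND (NOT U AND R)) = 1 − 0.30 = 0.70
  → value = 0.7000
|0.4900 − 0.7000| = 0.210

0.210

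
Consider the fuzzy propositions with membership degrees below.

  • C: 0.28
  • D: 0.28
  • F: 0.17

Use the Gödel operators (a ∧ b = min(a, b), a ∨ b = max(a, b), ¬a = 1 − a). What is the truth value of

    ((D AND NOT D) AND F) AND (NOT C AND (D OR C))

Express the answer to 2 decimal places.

0.17

NOT D = 1 − 0.28 = 0.72
D AND NOT D = min(a, b) on (0.28, 0.72) = 0.28
(D AND NOT D) AND F = min(a, b) on (0.28, 0.17) = 0.17
NOT C = 1 − 0.28 = 0.72
D OR C = max(a, b) on (0.28, 0.28) = 0.28
NOT C AND (D OR C) = min(a, b) on (0.72, 0.28) = 0.28
((D AND NOT D) AND F) AND (NOT C AND (D OR C)) = min(a, b) on (0.17, 0.28) = 0.17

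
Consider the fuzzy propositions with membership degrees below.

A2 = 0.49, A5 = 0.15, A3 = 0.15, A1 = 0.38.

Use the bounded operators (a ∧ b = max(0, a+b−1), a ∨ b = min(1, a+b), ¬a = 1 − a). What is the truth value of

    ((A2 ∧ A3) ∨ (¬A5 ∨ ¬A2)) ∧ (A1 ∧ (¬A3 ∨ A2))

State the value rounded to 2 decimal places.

A2 ∧ A3 = max(0, a+b−1) on (0.49, 0.15) = 0.00
¬A5 = 1 − 0.15 = 0.85
¬A2 = 1 − 0.49 = 0.51
¬A5 ∨ ¬A2 = min(1, a+b) on (0.85, 0.51) = 1.00
(A2 ∧ A3) ∨ (¬A5 ∨ ¬A2) = min(1, a+b) on (0.00, 1.00) = 1.00
¬A3 = 1 − 0.15 = 0.85
¬A3 ∨ A2 = min(1, a+b) on (0.85, 0.49) = 1.00
A1 ∧ (¬A3 ∨ A2) = max(0, a+b−1) on (0.38, 1.00) = 0.38
((A2 ∧ A3) ∨ (¬A5 ∨ ¬A2)) ∧ (A1 ∧ (¬A3 ∨ A2)) = max(0, a+b−1) on (1.00, 0.38) = 0.38

0.38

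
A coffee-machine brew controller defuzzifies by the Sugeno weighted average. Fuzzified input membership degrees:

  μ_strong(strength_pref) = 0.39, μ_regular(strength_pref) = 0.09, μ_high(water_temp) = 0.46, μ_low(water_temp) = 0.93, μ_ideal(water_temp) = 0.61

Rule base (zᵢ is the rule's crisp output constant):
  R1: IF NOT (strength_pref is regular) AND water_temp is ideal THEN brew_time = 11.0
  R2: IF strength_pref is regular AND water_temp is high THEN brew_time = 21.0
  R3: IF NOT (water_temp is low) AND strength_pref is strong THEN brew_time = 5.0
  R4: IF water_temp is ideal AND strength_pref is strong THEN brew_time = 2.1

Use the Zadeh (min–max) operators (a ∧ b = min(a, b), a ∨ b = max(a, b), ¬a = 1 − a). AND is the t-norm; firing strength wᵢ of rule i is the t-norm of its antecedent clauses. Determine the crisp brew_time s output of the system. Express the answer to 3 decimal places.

R1 (z=11.0): ¬regular=1−0.09=0.91, ideal=0.61; AND[min(a, b)] → w = 0.61
R2 (z=21.0): regular=0.09, high=0.46; AND[min(a, b)] → w = 0.09
R3 (z=5.0): ¬low=1−0.93=0.07, strong=0.39; AND[min(a, b)] → w = 0.07
R4 (z=2.1): ideal=0.61, strong=0.39; AND[min(a, b)] → w = 0.39
Weighted average = (0.61·11.0 + 0.09·21.0 + 0.07·5.0 + 0.39·2.1) / (0.61 + 0.09 + 0.07 + 0.39)
  = 9.7690 / 1.1600 = 8.422

8.422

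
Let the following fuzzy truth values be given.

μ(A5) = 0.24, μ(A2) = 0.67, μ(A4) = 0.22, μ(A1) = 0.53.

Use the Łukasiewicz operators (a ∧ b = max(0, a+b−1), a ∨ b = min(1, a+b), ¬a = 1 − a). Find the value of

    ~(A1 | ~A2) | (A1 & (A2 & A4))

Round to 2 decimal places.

~A2 = 1 − 0.67 = 0.33
A1 | ~A2 = min(1, a+b) on (0.53, 0.33) = 0.86
~(A1 | ~A2) = 1 − 0.86 = 0.14
A2 & A4 = max(0, a+b−1) on (0.67, 0.22) = 0.00
A1 & (A2 & A4) = max(0, a+b−1) on (0.53, 0.00) = 0.00
~(A1 | ~A2) | (A1 & (A2 & A4)) = min(1, a+b) on (0.14, 0.00) = 0.14

0.14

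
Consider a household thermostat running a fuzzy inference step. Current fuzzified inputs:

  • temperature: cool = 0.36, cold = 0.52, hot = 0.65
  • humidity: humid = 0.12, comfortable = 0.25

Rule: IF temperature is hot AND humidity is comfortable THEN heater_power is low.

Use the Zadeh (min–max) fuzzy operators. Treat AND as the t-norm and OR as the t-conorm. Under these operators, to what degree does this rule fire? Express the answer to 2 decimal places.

firing strength: hot=0.65, comfortable=0.25; AND[min(a, b)] → w = 0.25

0.25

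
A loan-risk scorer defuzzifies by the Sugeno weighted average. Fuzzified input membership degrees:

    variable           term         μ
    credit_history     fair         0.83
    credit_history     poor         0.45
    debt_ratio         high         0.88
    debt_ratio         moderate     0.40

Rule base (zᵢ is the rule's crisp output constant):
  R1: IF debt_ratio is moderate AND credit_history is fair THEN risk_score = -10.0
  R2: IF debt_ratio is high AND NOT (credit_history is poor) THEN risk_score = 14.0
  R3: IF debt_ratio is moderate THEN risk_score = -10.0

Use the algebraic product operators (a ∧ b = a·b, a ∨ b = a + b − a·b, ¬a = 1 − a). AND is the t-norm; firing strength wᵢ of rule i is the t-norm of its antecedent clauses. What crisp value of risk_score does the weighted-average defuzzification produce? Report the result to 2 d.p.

-0.45

R1 (z=-10.0): moderate=0.40, fair=0.83; AND[a·b] → w = 0.3320
R2 (z=14.0): high=0.88, ¬poor=1−0.45=0.55; AND[a·b] → w = 0.4840
R3 (z=-10.0): moderate=0.40 → w = 0.4000
Weighted average = (0.3320·-10.0 + 0.4840·14.0 + 0.4000·-10.0) / (0.3320 + 0.4840 + 0.4000)
  = -0.5440 / 1.2160 = -0.45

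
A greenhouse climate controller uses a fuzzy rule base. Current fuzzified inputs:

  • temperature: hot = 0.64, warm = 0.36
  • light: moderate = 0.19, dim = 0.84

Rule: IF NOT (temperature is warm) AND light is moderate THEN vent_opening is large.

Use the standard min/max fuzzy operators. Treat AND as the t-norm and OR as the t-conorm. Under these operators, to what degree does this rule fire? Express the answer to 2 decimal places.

firing strength: ¬warm=1−0.36=0.64, moderate=0.19; AND[min(a, b)] → w = 0.19

0.19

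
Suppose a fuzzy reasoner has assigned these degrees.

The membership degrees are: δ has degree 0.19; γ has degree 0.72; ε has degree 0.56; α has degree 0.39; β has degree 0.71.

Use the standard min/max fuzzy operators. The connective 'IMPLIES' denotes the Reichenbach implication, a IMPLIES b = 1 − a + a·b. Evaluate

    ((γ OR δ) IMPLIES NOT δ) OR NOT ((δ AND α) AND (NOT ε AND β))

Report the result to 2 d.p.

0.86

γ OR δ = max(a, b) on (0.72, 0.19) = 0.72
NOT δ = 1 − 0.19 = 0.81
(γ OR δ) IMPLIES NOT δ  [Reichenbach: 1 − a + a·b] with a=0.72, b=0.81 → 0.86
δ AND α = min(a, b) on (0.19, 0.39) = 0.19
NOT ε = 1 − 0.56 = 0.44
NOT ε AND β = min(a, b) on (0.44, 0.71) = 0.44
(δ AND α) AND (NOT ε AND β) = min(a, b) on (0.19, 0.44) = 0.19
NOT ((δ AND α) AND (NOT ε AND β)) = 1 − 0.19 = 0.81
((γ OR δ) IMPLIES NOT δ) OR NOT ((δ AND α) AND (NOT ε AND β)) = max(a, b) on (0.86, 0.81) = 0.86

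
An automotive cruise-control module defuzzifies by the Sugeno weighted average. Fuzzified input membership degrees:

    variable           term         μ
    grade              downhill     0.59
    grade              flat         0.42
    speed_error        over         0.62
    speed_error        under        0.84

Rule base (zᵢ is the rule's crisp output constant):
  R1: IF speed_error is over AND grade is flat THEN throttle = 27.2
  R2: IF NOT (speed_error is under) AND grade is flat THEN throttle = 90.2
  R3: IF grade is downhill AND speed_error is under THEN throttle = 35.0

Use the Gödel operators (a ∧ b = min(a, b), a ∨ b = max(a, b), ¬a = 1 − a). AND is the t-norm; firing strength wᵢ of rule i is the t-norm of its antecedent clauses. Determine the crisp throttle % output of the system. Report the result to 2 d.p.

R1 (z=27.2): over=0.62, flat=0.42; AND[min(a, b)] → w = 0.42
R2 (z=90.2): ¬under=1−0.84=0.16, flat=0.42; AND[min(a, b)] → w = 0.16
R3 (z=35.0): downhill=0.59, under=0.84; AND[min(a, b)] → w = 0.59
Weighted average = (0.42·27.2 + 0.16·90.2 + 0.59·35.0) / (0.42 + 0.16 + 0.59)
  = 46.5060 / 1.1700 = 39.75

39.75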